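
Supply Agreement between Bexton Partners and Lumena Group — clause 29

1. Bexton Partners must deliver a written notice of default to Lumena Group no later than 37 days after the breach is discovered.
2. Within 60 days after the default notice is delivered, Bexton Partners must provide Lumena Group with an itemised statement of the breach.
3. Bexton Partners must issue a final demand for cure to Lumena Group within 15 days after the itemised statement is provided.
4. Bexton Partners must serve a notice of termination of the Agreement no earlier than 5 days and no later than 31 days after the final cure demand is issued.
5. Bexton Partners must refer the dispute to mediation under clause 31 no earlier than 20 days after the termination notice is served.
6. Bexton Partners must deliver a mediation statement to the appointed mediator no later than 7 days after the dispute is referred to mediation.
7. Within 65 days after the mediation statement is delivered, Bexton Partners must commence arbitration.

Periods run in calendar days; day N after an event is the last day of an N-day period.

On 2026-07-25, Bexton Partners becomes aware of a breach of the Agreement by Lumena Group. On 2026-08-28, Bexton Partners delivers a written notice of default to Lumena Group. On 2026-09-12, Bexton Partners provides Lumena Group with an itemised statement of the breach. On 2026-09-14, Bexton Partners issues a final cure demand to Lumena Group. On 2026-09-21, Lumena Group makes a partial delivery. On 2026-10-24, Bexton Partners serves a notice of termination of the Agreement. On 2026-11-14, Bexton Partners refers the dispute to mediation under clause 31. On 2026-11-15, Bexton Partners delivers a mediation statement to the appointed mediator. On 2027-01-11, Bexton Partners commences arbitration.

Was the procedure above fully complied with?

Step 1: 37 days after 2026-07-25 (when the breach is discovered) is 2026-08-31; completed 2026-08-28, before the deadline.
Step 2: 60 days after 2026-08-28 (when the default notice is delivered) is 2026-10-27; completed 2026-09-12, before the deadline.
Step 3: 15 days after 2026-09-12 (when the itemised statement is provided) is 2026-09-27; completed 2026-09-14, before the deadline.
Step 4: the window is 5–31 days after 2026-09-14 (when the final cure demand is issued), so 2026-09-19 through 2026-10-15; done 2026-10-24 — 9 days after the window closed.

No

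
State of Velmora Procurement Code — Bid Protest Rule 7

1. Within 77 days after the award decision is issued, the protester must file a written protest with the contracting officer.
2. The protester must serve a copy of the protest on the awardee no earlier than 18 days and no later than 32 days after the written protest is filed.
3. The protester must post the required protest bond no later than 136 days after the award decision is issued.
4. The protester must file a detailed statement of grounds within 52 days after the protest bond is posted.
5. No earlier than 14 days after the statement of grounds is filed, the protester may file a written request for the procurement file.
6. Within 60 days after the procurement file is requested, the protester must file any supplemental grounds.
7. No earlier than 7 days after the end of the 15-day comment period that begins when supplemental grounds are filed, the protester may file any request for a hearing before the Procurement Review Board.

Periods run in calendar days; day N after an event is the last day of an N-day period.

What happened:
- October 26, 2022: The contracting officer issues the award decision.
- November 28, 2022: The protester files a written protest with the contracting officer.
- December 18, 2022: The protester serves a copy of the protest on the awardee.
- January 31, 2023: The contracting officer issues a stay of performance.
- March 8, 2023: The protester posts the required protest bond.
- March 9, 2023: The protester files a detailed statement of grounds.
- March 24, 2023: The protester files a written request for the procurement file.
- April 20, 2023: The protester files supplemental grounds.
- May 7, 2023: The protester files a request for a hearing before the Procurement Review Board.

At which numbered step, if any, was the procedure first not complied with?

(1) due by October 26, 2022 + 77 days = January 11, 2023; completed November 28, 2022, before the deadline.
(2) the permitted window runs from November 28, 2022 + 18 = December 16, 2022 to November 28, 2022 + 32 = December 30, 2022; done December 18, 2022, which is between those dates.
(3) due by October 26, 2022 + 136 days = March 11, 2023; completed March 8, 2023, before the deadline.
(4) due by March 8, 2023 + 52 days = April 29, 2023; done March 9, 2023 — timely.
(5) permitted from March 9, 2023 + 14 days = March 23, 2023 onward; done March 24, 2023 — permitted.
(6) due by March 24, 2023 + 60 days = May 23, 2023; April 20, 2023 is within that limit.
(7) permitted from May 5, 2023 + 7 days = May 12, 2023 onward; done May 7, 2023 — 5 days too early.

Step 7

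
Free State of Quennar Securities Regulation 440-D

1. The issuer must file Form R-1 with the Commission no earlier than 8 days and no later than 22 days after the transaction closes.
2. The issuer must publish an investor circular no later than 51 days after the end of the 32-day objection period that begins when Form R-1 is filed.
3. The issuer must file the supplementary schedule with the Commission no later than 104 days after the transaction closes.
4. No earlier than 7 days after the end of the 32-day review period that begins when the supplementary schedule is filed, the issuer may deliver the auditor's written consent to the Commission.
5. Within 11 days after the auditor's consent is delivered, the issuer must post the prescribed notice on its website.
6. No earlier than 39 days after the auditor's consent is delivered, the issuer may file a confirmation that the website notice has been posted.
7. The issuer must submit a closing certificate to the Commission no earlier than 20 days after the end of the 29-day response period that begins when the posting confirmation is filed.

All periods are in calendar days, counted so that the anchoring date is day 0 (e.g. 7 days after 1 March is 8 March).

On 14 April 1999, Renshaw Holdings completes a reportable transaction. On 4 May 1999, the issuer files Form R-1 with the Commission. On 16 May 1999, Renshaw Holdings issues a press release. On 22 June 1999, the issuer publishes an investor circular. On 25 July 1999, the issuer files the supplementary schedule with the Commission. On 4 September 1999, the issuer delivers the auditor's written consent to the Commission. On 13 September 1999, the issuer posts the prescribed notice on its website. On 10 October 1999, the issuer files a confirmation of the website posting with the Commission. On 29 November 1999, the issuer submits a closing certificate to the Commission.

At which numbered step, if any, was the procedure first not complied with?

Step 1: the window is 8–22 days after 14 April 1999 (when the transaction closes), so 22 April 1999 through 6 May 1999; 4 May 1999 falls inside that range.
Step 2: 51 days after 5 June 1999 (end of the 32-day objection period, which began when Form R-1 is filed on 4 May 1999) is 26 July 1999; done 22 June 1999 — timely.
Step 3: 104 days after 14 April 1999 (when the transaction closes) is 27 July 1999; completed 25 July 1999, before the deadline.
Step 4: the earliest permitted date is 7 days after 26 August 1999 (end of the 32-day review period, which began when the supplementary schedule is filed on 25 July 1999), i.e. 2 September 1999; 4 September 1999 is on or after that date.
Step 5: 11 days after 4 September 1999 (when the auditor's consent is delivered) is 15 September 1999; completed 13 September 1999, before the deadline.
Step 6: the earliest permitted date is 39 days after 4 September 1999 (when the auditor's consent is delivered), i.e. 13 October 1999; acted on 10 October 1999, 3 days prematurely.
The analysis stops there.

Step 6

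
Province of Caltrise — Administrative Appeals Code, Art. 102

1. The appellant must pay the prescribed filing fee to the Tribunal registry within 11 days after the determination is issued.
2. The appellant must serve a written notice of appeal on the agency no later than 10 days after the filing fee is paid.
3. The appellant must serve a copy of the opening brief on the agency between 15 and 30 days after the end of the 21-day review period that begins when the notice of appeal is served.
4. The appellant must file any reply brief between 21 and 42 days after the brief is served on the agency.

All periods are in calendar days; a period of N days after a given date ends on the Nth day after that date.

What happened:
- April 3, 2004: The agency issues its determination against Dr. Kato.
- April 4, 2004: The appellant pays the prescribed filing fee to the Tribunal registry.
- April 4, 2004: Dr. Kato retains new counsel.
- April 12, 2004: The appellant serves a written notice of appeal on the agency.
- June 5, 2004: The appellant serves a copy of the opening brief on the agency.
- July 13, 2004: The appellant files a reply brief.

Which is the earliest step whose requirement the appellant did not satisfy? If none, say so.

Step 3

Step 1: 11 days after April 3, 2004 (when the determination is issued) is April 14, 2004; done April 4, 2004 — timely.
Step 2: 10 days after April 4, 2004 (when the filing fee is paid) is April 14, 2004; April 12, 2004 is within that limit.
Step 3: the window is 15–30 days after May 3, 2004 (end of the 21-day review period, which began when the notice of appeal is served on April 12, 2004), so May 18, 2004 through June 2, 2004; done June 5, 2004 — 3 days after the window closed.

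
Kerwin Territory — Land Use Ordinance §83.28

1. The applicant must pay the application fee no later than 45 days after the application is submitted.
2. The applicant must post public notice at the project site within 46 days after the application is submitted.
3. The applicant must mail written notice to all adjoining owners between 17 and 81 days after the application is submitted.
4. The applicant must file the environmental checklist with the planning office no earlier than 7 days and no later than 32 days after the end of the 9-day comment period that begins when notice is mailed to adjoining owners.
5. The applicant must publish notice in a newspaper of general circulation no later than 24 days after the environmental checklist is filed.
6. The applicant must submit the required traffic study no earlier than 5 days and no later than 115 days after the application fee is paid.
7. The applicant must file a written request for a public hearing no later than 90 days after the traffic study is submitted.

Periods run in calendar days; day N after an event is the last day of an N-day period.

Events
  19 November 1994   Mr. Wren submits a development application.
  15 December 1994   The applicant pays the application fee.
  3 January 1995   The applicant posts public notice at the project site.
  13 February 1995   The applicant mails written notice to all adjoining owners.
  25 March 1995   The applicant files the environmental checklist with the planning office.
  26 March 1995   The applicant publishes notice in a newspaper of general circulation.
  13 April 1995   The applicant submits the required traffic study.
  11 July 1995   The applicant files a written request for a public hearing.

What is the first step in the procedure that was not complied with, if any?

Step 1 — counting 45 days from 19 November 1994 (when the application is submitted) gives a deadline of 3 January 1995; done 15 December 1994 — timely.
Step 2 — counting 46 days from 19 November 1994 (when the application is submitted) gives a deadline of 4 January 1995; done 3 January 1995 — timely.
Step 3 — 17 and 81 days from 19 November 1994 (when the application is submitted) are 6 December 1994 and 8 February 1995 respectively; 13 February 1995 is 5 days past the end of the window.
The procedure was therefore not followed at step 3.

Step 3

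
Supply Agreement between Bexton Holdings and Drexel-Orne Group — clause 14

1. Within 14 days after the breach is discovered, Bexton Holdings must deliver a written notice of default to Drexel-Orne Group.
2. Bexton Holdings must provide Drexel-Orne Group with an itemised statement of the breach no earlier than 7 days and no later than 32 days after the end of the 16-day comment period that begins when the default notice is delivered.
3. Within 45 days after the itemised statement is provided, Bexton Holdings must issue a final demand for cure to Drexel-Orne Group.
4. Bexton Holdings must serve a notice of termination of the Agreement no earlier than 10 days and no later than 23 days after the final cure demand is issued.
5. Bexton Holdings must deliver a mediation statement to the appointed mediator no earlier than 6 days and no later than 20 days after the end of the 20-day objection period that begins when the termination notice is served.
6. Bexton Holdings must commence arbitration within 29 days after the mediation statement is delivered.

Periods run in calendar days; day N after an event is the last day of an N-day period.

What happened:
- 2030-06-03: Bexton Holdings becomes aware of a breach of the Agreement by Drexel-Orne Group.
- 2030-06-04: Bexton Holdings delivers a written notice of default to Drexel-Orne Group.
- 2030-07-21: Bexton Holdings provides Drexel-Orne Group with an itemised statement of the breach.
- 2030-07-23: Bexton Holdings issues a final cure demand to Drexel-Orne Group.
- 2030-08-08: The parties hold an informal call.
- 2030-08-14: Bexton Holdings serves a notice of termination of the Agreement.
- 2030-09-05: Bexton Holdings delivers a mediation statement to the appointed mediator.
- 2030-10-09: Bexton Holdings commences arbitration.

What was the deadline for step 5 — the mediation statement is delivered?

2030-09-23

The termination notice is served on 2030-08-14; the 20-day objection period therefore ends 2030-09-03, and step 5 runs from that date. The window is 6–20 days after 2030-09-03; it closes on 2030-09-23.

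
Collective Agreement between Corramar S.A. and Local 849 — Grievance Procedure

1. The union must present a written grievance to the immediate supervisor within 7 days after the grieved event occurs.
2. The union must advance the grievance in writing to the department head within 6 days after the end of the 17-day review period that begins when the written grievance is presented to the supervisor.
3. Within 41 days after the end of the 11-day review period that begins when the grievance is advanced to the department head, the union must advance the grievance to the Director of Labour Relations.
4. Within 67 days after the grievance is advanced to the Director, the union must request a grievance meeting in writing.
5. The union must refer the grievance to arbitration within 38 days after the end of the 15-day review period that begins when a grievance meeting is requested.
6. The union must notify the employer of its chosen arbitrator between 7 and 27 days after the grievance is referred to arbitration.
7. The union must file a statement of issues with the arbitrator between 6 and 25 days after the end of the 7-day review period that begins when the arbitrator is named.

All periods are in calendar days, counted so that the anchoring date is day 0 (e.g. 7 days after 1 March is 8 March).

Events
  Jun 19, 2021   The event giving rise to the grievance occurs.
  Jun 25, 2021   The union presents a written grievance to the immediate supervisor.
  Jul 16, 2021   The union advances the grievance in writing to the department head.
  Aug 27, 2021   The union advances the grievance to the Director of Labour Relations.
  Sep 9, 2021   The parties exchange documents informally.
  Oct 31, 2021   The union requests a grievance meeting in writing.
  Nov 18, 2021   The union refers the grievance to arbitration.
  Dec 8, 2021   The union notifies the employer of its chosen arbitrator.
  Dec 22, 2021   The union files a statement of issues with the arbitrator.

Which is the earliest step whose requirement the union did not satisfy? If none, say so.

Step 1 — counting 7 days from Jun 19, 2021 (when the grieved event occurs) gives a deadline of Jun 26, 2021; Jun 25, 2021 is within that limit.
Step 2 — counting 6 days from Jul 12, 2021 (end of the 17-day review period, which began when the written grievance is presented to the supervisor on Jun 25, 2021) gives a deadline of Jul 18, 2021; done Jul 16, 2021 — timely.
Step 3 — counting 41 days from Jul 27, 2021 (end of the 11-day review period, which began when the grievance is advanced to the department head on Jul 16, 2021) gives a deadline of Sep 6, 2021; completed Aug 27, 2021, before the deadline.
Step 4 — counting 67 days from Aug 27, 2021 (when the grievance is advanced to the Director) gives a deadline of Nov 2, 2021; done Oct 31, 2021 — timely.
Step 5 — counting 38 days from Nov 15, 2021 (end of the 15-day review period, which began when a grievance meeting is requested on Oct 31, 2021) gives a deadline of Dec 23, 2021; Nov 18, 2021 is within that limit.
Step 6 — 7 and 27 days from Nov 18, 2021 (when the grievance is referred to arbitration) are Nov 25, 2021 and Dec 15, 2021 respectively; done Dec 8, 2021, which is between those dates.
Step 7 — 6 and 25 days from Dec 15, 2021 (end of the 7-day review period, which began when the arbitrator is named on Dec 8, 2021) are Dec 21, 2021 and Jan 9, 2022 respectively; Dec 22, 2021 falls inside that range.

None — every step was satisfied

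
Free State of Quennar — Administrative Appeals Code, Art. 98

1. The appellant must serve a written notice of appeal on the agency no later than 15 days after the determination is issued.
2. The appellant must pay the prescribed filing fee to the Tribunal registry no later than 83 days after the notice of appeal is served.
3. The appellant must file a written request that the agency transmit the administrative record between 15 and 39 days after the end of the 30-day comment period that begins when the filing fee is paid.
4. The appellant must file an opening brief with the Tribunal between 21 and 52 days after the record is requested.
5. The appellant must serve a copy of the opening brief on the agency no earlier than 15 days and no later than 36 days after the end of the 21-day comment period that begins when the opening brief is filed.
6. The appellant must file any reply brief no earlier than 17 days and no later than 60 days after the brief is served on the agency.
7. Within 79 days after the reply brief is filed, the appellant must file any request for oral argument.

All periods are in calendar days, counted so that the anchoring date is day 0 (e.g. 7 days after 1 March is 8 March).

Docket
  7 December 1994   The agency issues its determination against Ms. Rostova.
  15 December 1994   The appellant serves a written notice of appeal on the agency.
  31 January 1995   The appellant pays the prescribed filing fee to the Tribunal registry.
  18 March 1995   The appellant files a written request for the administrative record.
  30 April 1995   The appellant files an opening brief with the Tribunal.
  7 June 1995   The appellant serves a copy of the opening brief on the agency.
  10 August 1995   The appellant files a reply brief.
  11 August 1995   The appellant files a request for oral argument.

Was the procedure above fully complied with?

No

(1) due by 7 December 1994 + 15 days = 22 December 1994; done 15 December 1994 — timely.
(2) due by 15 December 1994 + 83 days = 8 March 1995; completed 31 January 1995, before the deadline.
(3) the permitted window runs from 2 March 1995 + 15 = 17 March 1995 to 2 March 1995 + 39 = 10 April 1995; 18 March 1995 falls inside that range.
(4) the permitted window runs from 18 March 1995 + 21 = 8 April 1995 to 18 March 1995 + 52 = 9 May 1995; done 30 April 1995, which is between those dates.
(5) the permitted window runs from 21 May 1995 + 15 = 5 June 1995 to 21 May 1995 + 36 = 26 June 1995; done 7 June 1995, which is between those dates.
(6) the permitted window runs from 7 June 1995 + 17 = 24 June 1995 to 7 June 1995 + 60 = 6 August 1995; done 10 August 1995 — 4 days after the window closed.
Later steps need not be reached.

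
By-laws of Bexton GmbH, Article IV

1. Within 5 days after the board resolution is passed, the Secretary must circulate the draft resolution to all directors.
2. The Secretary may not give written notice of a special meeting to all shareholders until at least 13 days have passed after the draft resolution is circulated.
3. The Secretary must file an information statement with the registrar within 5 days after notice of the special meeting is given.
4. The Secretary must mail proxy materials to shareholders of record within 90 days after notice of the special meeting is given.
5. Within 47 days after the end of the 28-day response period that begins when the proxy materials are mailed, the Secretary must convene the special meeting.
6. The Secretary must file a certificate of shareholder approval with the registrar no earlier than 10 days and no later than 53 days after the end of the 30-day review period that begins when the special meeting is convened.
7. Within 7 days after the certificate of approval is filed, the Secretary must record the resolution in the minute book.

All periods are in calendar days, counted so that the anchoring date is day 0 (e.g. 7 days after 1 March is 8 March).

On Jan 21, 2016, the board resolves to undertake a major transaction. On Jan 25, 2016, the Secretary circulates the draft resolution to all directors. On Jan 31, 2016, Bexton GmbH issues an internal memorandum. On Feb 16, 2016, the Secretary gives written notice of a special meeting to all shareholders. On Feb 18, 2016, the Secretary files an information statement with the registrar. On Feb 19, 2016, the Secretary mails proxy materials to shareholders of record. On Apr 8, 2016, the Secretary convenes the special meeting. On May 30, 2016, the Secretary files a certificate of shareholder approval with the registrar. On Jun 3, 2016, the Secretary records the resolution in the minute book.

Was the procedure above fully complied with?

Yes

Step 1 — counting 5 days from Jan 21, 2016 (when the board resolution is passed) gives a deadline of Jan 26, 2016; completed Jan 25, 2016, before the deadline.
Step 2 — must wait 13 days from Jan 25, 2016 (when the draft resolution is circulated), so not before Feb 7, 2016; done Feb 16, 2016 — permitted.
Step 3 — counting 5 days from Feb 16, 2016 (when notice of the special meeting is given) gives a deadline of Feb 21, 2016; done Feb 18, 2016 — timely.
Step 4 — counting 90 days from Feb 16, 2016 (when notice of the special meeting is given) gives a deadline of May 16, 2016; completed Feb 19, 2016, before the deadline.
Step 5 — counting 47 days from Mar 18, 2016 (end of the 28-day response period, which began when the proxy materials are mailed on Feb 19, 2016) gives a deadline of May 4, 2016; Apr 8, 2016 is within that limit.
Step 6 — 10 and 53 days from May 8, 2016 (end of the 30-day review period, which began when the special meeting is convened on Apr 8, 2016) are May 18, 2016 and Jun 30, 2016 respectively; May 30, 2016 falls inside that range.
Step 7 — counting 7 days from May 30, 2016 (when the certificate of approval is filed) gives a deadline of Jun 6, 2016; Jun 3, 2016 is within that limit.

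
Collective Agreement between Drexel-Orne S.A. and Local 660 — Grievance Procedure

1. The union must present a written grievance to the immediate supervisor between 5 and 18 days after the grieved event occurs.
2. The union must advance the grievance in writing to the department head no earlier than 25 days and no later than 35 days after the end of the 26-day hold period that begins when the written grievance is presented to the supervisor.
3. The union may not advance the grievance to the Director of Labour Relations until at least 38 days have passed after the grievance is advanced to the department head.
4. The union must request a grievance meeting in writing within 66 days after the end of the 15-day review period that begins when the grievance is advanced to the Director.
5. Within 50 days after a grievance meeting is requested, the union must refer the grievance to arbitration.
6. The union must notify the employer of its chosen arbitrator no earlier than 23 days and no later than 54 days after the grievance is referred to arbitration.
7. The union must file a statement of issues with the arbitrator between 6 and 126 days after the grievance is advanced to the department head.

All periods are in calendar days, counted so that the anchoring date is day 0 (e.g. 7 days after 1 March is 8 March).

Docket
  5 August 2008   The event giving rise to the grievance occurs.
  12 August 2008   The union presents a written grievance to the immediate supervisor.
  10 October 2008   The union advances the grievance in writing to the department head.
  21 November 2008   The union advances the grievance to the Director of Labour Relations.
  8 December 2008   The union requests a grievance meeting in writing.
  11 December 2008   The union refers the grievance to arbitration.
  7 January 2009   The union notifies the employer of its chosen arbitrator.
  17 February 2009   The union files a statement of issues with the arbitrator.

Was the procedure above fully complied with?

No

(1) the permitted window runs from 5 August 2008 + 5 = 10 August 2008 to 5 August 2008 + 18 = 23 August 2008; done 12 August 2008, which is between those dates.
(2) the permitted window runs from 7 September 2008 + 25 = 2 October 2008 to 7 September 2008 + 35 = 12 October 2008; done 10 October 2008, which is between those dates.
(3) permitted from 10 October 2008 + 38 days = 17 November 2008 onward; done 21 November 2008, after the minimum wait.
(4) due by 6 December 2008 + 66 days = 10 February 2009; done 8 December 2008 — timely.
(5) due by 8 December 2008 + 50 days = 27 January 2009; 11 December 2008 is within that limit.
(6) the permitted window runs from 11 December 2008 + 23 = 3 January 2009 to 11 December 2008 + 54 = 3 February 2009; 7 January 2009 falls inside that range.
(7) the permitted window runs from 10 October 2008 + 6 = 16 October 2008 to 10 October 2008 + 126 = 13 February 2009; done 17 February 2009 — 4 days after the window closed.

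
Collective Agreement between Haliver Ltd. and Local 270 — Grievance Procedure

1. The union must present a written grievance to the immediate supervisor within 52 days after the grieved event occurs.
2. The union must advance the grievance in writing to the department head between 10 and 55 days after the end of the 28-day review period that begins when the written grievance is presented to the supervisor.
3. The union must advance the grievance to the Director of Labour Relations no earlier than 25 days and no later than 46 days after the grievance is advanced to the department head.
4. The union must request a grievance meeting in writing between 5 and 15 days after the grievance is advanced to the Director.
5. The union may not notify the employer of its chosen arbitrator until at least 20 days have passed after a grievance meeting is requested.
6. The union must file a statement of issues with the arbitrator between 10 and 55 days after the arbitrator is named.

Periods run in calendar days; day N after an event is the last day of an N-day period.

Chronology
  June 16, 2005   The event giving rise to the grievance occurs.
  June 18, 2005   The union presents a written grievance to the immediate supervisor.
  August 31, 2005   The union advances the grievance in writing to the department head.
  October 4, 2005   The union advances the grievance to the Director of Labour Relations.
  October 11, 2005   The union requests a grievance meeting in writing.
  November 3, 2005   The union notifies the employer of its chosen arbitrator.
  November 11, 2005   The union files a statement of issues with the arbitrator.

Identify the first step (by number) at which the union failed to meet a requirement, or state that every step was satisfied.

Step 1 — counting 52 days from June 16, 2005 (when the grieved event occurs) gives a deadline of August 7, 2005; completed June 18, 2005, before the deadline.
Step 2 — 10 and 55 days from July 16, 2005 (end of the 28-day review period, which began when the written grievance is presented to the supervisor on June 18, 2005) are July 26, 2005 and September 9, 2005 respectively; done August 31, 2005, which is between those dates.
Step 3 — 25 and 46 days from August 31, 2005 (when the grievance is advanced to the department head) are September 25, 2005 and October 16, 2005 respectively; done October 4, 2005, which is between those dates.
Step 4 — 5 and 15 days from October 4, 2005 (when the grievance is advanced to the Director) are October 9, 2005 and October 19, 2005 respectively; October 11, 2005 falls inside that range.
Step 5 — must wait 20 days from October 11, 2005 (when a grievance meeting is requested), so not before October 31, 2005; done November 3, 2005 — permitted.
Step 6 — 10 and 55 days from November 3, 2005 (when the arbitrator is named) are November 13, 2005 and December 28, 2005 respectively; done November 11, 2005 — 2 days before the window opened.
The analysis stops there.

Step 6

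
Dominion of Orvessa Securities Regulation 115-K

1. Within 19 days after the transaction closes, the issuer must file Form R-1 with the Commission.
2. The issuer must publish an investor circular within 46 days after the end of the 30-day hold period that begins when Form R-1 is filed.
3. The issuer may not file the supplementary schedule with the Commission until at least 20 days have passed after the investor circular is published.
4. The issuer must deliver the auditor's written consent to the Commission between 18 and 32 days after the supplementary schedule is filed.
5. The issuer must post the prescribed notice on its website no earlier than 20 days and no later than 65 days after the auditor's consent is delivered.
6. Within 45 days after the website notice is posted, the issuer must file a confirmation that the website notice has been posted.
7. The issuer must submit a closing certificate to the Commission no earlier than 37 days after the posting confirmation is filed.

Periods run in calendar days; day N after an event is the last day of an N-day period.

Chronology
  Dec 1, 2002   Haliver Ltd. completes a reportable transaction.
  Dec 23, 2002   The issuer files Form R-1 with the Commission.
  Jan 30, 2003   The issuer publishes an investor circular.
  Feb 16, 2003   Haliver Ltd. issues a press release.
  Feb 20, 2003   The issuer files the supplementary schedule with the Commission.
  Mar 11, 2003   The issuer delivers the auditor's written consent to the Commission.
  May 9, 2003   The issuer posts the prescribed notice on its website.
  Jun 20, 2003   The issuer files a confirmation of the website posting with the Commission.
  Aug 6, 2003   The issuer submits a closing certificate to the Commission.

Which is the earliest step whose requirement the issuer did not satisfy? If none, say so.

Step 1

(1) due by Dec 1, 2002 + 19 days = Dec 20, 2002; done Dec 23, 2002 — 3 days late.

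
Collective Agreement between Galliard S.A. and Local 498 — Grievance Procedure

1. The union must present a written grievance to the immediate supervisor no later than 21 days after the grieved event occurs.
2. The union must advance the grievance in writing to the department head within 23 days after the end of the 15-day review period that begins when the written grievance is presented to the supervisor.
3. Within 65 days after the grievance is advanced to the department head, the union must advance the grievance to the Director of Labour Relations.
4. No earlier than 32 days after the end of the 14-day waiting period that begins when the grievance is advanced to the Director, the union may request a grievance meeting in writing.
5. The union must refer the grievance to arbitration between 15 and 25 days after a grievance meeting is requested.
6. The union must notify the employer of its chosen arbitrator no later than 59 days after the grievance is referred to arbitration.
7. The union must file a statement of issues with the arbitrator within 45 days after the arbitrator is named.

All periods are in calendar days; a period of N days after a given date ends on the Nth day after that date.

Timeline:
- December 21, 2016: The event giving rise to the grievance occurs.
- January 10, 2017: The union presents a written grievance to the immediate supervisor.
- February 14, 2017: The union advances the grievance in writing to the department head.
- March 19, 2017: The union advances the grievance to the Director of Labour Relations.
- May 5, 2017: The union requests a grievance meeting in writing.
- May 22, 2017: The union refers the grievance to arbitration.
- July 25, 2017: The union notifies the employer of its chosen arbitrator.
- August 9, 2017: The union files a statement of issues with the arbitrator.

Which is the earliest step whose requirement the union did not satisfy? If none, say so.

Step 1 — counting 21 days from December 21, 2016 (when the grieved event occurs) gives a deadline of January 11, 2017; done January 10, 2017 — timely.
Step 2 — counting 23 days from January 25, 2017 (end of the 15-day review period, which began when the written grievance is presented to the supervisor on January 10, 2017) gives a deadline of February 17, 2017; completed February 14, 2017, before the deadline.
Step 3 — counting 65 days from February 14, 2017 (when the grievance is advanced to the department head) gives a deadline of April 20, 2017; done March 19, 2017 — timely.
Step 4 — must wait 32 days from April 2, 2017 (end of the 14-day waiting period, which began when the grievance is advanced to the Director on March 19, 2017), so not before May 4, 2017; May 5, 2017 is on or after that date.
Step 5 — 15 and 25 days from May 5, 2017 (when a grievance meeting is requested) are May 20, 2017 and May 30, 2017 respectively; done May 22, 2017 — within the window.
Step 6 — counting 59 days from May 22, 2017 (when the grievance is referred to arbitration) gives a deadline of July 20, 2017; done July 25, 2017 — 5 days late.
That is the first point of non-compliance.

Step 6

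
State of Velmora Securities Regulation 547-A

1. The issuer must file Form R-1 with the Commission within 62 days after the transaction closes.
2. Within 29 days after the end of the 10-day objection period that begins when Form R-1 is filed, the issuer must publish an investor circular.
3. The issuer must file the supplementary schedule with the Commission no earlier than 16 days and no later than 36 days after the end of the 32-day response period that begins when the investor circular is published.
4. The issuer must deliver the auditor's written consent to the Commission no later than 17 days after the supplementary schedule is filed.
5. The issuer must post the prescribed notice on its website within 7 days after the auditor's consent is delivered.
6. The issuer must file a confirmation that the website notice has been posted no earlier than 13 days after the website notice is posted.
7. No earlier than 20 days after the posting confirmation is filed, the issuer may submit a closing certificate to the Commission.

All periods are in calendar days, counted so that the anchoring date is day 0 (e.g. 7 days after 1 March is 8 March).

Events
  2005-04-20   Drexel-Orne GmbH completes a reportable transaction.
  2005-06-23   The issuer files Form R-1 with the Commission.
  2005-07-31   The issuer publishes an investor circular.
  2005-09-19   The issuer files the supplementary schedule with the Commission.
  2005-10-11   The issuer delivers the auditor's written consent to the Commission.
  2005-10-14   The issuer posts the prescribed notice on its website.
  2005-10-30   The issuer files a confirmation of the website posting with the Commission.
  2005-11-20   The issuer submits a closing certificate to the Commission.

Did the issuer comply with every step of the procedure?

Step 1 — counting 62 days from 2005-04-20 (when the transaction closes) gives a deadline of 2005-06-21; 2005-06-23 misses that deadline by 2 days.
Later steps need not be reached.

No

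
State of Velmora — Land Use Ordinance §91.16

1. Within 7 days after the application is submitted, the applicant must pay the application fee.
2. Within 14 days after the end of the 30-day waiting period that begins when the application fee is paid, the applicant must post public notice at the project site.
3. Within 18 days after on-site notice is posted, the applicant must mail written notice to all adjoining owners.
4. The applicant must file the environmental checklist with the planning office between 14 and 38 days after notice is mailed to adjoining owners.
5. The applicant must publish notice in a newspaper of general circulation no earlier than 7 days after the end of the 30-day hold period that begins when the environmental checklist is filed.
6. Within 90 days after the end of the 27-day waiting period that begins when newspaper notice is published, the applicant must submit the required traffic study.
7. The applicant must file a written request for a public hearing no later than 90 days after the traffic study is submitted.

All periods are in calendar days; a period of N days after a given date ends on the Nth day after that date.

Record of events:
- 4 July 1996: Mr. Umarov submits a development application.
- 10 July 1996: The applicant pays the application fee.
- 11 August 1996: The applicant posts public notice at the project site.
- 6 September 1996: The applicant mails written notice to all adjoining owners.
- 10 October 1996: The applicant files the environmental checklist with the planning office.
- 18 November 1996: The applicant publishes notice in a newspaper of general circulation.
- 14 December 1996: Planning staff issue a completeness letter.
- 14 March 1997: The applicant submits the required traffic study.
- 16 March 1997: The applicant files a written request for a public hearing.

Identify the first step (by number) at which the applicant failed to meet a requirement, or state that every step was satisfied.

(1) due by 4 July 1996 + 7 days = 11 July 1996; done 10 July 1996 — timely.
(2) due by 9 August 1996 + 14 days = 23 August 1996; done 11 August 1996 — timely.
(3) due by 11 August 1996 + 18 days = 29 August 1996; done 6 September 1996 — 8 days late.

Step 3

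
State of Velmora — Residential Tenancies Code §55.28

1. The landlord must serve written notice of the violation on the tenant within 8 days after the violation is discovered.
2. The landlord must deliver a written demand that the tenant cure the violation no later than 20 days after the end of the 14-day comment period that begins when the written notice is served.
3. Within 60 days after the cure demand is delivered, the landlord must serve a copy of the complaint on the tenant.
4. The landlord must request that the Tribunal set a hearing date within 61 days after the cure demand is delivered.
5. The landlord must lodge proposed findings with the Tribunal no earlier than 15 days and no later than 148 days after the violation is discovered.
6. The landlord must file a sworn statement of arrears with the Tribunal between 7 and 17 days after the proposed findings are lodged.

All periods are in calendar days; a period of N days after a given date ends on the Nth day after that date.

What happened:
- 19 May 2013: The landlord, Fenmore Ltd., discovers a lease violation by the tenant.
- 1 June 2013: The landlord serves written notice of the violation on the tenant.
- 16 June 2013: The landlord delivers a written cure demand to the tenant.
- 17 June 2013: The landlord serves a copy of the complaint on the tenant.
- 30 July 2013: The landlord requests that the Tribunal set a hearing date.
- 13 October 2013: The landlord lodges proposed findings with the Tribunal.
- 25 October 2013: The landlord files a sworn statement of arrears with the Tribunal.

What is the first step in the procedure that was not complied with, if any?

Step 1

Step 1: 8 days after 19 May 2013 (when the violation is discovered) is 27 May 2013; not done until 1 June 2013, 5 days after the deadline.
The analysis stops there.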